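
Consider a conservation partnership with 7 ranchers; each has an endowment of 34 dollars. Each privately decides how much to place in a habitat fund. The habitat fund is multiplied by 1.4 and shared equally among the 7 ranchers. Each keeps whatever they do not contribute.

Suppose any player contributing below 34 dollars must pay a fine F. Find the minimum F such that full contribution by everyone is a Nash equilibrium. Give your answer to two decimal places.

27.20 dollars

Given the others contribute fully, the best deviation is to contribute 0 (any partial contribution still incurs the fine and gives up units whose private return 0.2000 is below 1).
Deviating from 34 to 0 saves 34 dollars but forfeits the deviator's share of the drop in the habitat fund: 1.4/7 × 34 = 6.80.
So the deviation gain is 34 − 6.80 = 27.20, and the fine must be at least 27.20 dollars to wipe it out.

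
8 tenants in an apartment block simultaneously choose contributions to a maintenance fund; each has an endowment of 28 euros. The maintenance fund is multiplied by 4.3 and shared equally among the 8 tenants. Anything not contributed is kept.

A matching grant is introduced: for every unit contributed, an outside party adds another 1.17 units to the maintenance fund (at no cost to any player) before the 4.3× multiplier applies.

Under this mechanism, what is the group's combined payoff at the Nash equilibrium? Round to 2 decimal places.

Under the mechanism each unit contributed yields 4.3 × 2.17 / 8 = 1.1664 back to its contributor per unit of net cost, which exceeds 1, making full contribution the dominant choice for everyone.
At the Nash equilibrium everyone contributes 28. Group total payoff = 4.3 × 2.17 × 224 = 2090.14.

2090.14 euros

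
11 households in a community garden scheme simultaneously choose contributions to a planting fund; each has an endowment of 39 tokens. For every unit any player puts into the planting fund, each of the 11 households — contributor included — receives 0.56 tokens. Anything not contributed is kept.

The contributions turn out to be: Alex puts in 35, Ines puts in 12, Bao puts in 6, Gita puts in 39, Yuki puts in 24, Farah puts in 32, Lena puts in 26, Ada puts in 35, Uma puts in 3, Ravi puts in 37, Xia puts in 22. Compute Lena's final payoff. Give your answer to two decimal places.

164.76 tokens

Total contributed: 35 + 12 + 6 + 39 + 24 + 32 + 26 + 35 + 3 + 37 + 22 = 271.
Each receives 0.56 × 271 = 151.76 from the planting fund.
Lena keeps 39 − 26 = 13, so Lena's payoff is 13 + 151.76 = 164.76.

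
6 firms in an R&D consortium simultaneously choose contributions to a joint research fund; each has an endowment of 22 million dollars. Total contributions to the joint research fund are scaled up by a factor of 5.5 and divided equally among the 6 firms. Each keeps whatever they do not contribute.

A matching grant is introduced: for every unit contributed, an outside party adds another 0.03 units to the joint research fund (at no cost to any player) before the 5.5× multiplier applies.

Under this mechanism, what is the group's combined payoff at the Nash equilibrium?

Even with the mechanism, each unit contributed returns only 5.5 × 1.03 / 6 = 0.9442 per unit of net cost, so contributing nothing is still dominant.
At the Nash equilibrium no one contributes; group total payoff = 6 × 22 = 132.

132.00 million dollars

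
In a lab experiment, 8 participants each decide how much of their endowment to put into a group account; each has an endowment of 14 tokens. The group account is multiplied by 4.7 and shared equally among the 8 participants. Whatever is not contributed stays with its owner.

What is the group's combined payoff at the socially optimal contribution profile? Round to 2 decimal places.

Each contributed unit returns 4.700 to the group as a whole (0.5875 to each of 8 players), which exceeds 1, so the social optimum is full contribution: group total = 4.700 × 112 = 526.40.

526.40 tokens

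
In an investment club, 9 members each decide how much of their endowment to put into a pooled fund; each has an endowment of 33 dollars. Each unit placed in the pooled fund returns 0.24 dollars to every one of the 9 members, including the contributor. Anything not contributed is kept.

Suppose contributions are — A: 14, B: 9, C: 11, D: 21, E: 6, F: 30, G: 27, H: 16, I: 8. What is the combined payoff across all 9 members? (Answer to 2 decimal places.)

461.72 dollars

Total contributed: 14 + 9 + 11 + 21 + 6 + 30 + 27 + 16 + 8 = 142; total kept: 9 × 33 − 142 = 155.
The pooled fund pays out 0.24 × 9 × 142 = 306.72 in aggregate.
Group total = 155 + 306.72 = 461.72.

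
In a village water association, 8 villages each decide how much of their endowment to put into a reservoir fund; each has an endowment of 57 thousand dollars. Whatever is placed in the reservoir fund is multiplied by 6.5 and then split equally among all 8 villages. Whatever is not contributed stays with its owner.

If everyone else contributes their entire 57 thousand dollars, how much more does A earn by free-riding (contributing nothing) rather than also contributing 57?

10.69 thousand dollars

Switching from a contribution of 57 to 0 lets A keep an extra 57 thousand dollars, but lowers the reservoir fund by 57, which costs A their own share of that drop: 6.5/8 × 57 = 46.31.
Net gain = 57 − 46.31 = 10.69. The private return per contributed unit (0.8125) is below 1, so free-riding is indeed the best response regardless of what the others do.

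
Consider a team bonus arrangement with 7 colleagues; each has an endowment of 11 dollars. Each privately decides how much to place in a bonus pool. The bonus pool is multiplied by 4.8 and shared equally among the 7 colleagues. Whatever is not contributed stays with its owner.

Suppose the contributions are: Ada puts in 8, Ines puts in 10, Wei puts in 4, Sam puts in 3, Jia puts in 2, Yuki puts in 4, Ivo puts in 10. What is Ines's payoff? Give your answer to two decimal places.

29.11 dollars

Total contributed: 8 + 10 + 4 + 3 + 2 + 4 + 10 = 41.
Each receives 4.8 × 41 / 7 = 28.11 from the bonus pool.
Ines keeps 11 − 10 = 1, so Ines's payoff is 1 + 28.11 = 29.11.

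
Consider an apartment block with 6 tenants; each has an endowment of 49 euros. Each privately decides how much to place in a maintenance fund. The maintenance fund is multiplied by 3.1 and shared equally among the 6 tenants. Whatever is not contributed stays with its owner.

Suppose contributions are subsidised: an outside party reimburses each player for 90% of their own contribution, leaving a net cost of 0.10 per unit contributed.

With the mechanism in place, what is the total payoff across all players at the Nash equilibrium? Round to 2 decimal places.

1176.00 euros

With the mechanism, a contributed unit returns (3.1/6) / 0.10 = 5.1667 per unit of net cost to the contributor — now above 1 — so contributing fully is weakly dominant for every player.
So the Nash equilibrium is full contribution by all 6; the group earns 6 × (49 × 0.90 + 3.1 × 49) = 1176.00.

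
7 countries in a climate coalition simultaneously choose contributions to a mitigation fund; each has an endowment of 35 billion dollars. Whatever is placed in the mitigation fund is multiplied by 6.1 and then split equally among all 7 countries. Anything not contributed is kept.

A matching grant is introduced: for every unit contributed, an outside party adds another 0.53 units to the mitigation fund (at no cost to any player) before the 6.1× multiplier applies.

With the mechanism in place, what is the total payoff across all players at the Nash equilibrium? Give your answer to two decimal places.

Under the mechanism each unit contributed yields 6.1 × 1.53 / 7 = 1.3333 back to its contributor per unit of net cost, which exceeds 1, making full contribution the dominant choice for everyone.
So the Nash equilibrium is full contribution by all 7; the group earns 6.1 × 1.53 × 245 = 2286.59.

2286.59 billion dollars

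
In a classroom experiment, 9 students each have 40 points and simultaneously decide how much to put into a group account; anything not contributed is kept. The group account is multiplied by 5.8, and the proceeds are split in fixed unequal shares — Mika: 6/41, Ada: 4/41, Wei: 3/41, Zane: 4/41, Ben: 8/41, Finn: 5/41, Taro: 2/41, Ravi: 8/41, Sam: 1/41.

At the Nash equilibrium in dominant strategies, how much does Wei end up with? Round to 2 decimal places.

A player with share s gets back 5.8·s per unit contributed, so full contribution is dominant for anyone with s > 1/5.8 = 0.1724 and zero contribution is dominant for anyone below.
The shares above 0.1724 belong to Ben and Ravi, contributing 40 each; the remaining 7 contribute 0. Total contributed: 80.
Wei keeps 40 and receives 5.8 × 80 × 3/41 = 33.95 from the group account, for a payoff of 73.95.

73.95 points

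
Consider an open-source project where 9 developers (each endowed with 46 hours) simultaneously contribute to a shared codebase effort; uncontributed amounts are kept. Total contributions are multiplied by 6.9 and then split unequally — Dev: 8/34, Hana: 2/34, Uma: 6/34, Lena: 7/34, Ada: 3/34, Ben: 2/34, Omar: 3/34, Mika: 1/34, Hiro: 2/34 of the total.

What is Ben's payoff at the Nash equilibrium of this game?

For player j, contributing a unit is worthwhile iff 6.9 × (j's share) ≥ 1, i.e. iff j's share is at least 0.1449.
Dev, Uma and Lena clear that bar, contributing 46 each; the remaining 6 contribute 0. Total contributed: 138.
Ben keeps 46 and receives 6.9 × 138 × 2/34 = 56.01 from the shared codebase effort, for a payoff of 102.01.

102.01 hours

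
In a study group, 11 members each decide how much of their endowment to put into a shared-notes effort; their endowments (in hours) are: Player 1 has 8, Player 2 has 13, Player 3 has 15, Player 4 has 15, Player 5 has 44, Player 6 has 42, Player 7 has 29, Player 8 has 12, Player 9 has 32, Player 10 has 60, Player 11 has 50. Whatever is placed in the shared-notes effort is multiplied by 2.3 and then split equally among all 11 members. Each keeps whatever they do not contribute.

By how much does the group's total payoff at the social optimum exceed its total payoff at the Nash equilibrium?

The private return per contributed unit is 2.3/11 = 0.2091 < 1 for every player regardless of endowment, so the Nash equilibrium is zero contribution and the group total is Σ E_j = 8 + 13 + 15 + 15 + 44 + 42 + 29 + 12 + 32 + 60 + 50 = 320.
Each contributed unit returns 2.300 to the group, so the social optimum is full contribution by everyone: group total = 2.300 × 320 = 736.00.
Efficiency loss = (2.300 − 1) × 320 = 416.00.

416.00 hours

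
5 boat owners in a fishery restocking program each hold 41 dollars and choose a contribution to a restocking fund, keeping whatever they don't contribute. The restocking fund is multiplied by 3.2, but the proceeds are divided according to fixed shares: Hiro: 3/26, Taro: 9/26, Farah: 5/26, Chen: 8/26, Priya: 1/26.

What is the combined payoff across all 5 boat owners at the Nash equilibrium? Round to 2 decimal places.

295.20 dollars

A player with share s gets back 3.2·s per unit contributed, so full contribution is dominant for anyone with s > 1/3.2 = 0.3125 and zero contribution is dominant for anyone below.
The only share above 0.3125 is Taro's 9/26, contributing 41; the remaining 4 contribute 0. Total contributed: 41.
The restocking fund pays out 3.2 × 41 = 131.20 in total (split across the unequal shares, but the aggregate is all that matters for the group sum).
The 4 free-riders keep 41 each, adding 164. Group total = 164 + 131.20 = 295.20.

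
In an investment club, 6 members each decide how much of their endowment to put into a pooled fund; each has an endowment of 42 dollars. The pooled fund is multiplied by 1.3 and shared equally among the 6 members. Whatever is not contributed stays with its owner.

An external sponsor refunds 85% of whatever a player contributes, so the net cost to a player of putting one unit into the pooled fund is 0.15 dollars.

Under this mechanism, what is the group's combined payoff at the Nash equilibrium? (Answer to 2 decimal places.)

The effective private return per unit is now (1.3/6) / 0.15 = 1.4444 > 1, so every player's dominant strategy flips to full contribution.
At the Nash equilibrium everyone contributes 42. Group total payoff = 6 × (42 × 0.85 + 1.3 × 42) = 541.80.

541.80 dollars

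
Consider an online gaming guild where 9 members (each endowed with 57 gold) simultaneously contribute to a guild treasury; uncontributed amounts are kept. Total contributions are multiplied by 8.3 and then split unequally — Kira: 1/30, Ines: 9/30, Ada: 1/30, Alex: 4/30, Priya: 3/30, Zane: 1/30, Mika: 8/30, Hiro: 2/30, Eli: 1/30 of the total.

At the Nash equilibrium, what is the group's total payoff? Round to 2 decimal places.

A player with share s gets back 8.3·s per unit contributed, so full contribution is dominant for anyone with s > 1/8.3 = 0.1205 and zero contribution is dominant for anyone below.
Ines, Alex and Mika clear that bar, contributing 57 each; the remaining 6 contribute 0. Total contributed: 171.
The guild treasury pays out 8.3 × 171 = 1419.30 in total (split across the unequal shares, but the aggregate is all that matters for the group sum).
The 6 free-riders keep 57 each, adding 342. Group total = 342 + 1419.30 = 1761.30.

1761.30 gold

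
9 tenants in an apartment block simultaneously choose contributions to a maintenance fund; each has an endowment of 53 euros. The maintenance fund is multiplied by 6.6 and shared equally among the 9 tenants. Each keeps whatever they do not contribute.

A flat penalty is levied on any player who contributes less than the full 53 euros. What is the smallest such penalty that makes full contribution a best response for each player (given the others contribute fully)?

Given the others contribute fully, the best deviation is to contribute 0 (any partial contribution still incurs the fine and gives up units whose private return 0.7333 is below 1).
Deviating from 53 to 0 saves 53 euros but forfeits the deviator's share of the drop in the maintenance fund: 6.6/9 × 53 = 38.87.
So the deviation gain is 53 − 38.87 = 14.13, and the fine must be at least 14.13 euros to wipe it out.

14.13 euros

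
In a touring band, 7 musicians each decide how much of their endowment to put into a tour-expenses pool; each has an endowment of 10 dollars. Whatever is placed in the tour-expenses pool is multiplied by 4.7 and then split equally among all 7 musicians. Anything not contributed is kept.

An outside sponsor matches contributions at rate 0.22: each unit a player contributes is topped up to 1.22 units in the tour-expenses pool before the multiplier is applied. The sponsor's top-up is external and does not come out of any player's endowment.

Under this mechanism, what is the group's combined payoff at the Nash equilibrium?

With the mechanism, a contributed unit returns 4.7 × 1.22 / 7 = 0.8191 per unit of net cost — still below 1 — so contributing 0 remains dominant for every player.
At the Nash equilibrium no one contributes; group total payoff = 7 × 10 = 70.

70.00 dollars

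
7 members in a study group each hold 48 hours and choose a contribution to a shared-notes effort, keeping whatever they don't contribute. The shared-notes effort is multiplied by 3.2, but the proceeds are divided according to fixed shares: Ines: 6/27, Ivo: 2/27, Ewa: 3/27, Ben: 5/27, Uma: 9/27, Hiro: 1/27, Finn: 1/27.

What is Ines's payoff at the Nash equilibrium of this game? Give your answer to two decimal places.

82.13 hours

Each unit j contributes comes back to j as 3.2 × (j's share), so j prefers to contribute only if that share exceeds 1/3.2 = 0.3125; otherwise keeping the unit dominates.
Uma alone (share 9/27) is above the threshold, contributing 48; the remaining 6 contribute 0. Total contributed: 48.
Ines keeps 48 and receives 3.2 × 48 × 6/27 = 34.13 from the shared-notes effort, for a payoff of 82.13.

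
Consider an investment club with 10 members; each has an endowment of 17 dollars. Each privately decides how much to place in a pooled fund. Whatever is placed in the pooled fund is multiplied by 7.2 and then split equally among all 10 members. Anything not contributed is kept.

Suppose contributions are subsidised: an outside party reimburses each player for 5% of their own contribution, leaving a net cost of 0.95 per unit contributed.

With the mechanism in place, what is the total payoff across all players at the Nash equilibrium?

170.00 dollars

Even with the mechanism, each unit contributed returns only (7.2/10) / 0.95 = 0.7579 per unit of net cost, so contributing nothing is still dominant.
At the Nash equilibrium no one contributes; group total payoff = 10 × 17 = 170.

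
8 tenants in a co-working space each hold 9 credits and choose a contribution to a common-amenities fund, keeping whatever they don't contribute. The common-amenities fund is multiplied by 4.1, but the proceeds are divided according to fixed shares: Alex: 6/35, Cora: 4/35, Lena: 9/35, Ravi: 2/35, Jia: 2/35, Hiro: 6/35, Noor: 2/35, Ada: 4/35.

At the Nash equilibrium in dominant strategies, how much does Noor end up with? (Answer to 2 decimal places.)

11.11 credits

For player j, contributing a unit is worthwhile iff 4.1 × (j's share) ≥ 1, i.e. iff j's share is at least 0.2439.
Lena alone (share 9/35) is above the threshold, contributing 9; the remaining 7 contribute 0. Total contributed: 9.
Noor keeps 9 and receives 4.1 × 9 × 2/35 = 2.11 from the common-amenities fund, for a payoff of 11.11.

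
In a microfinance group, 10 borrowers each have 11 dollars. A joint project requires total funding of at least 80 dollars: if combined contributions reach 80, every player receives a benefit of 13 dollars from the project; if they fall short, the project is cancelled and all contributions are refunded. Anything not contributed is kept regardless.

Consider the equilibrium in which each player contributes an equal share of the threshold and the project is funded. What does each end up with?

Equal share of the threshold: 80/10 = 8.
At this profile no one gains by cutting their contribution: any cut drops the total below 80, the project is cancelled, contributions are refunded, and the deviator ends with 11, which is less than 11 − 8 + 13 = 16. Contributing more than 8 just wastes the excess. So contributing exactly 8 is a best response.
Each player's payoff: 11 − 8 + 13 = 16.

16 dollars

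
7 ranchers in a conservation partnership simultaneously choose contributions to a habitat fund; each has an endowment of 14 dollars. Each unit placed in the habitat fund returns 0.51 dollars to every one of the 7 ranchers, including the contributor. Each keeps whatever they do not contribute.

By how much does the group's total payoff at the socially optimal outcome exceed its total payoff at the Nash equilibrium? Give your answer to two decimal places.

251.86 dollars

The private return per contributed unit is 0.51 < 1, so contributing 0 is dominant for every player. At the Nash equilibrium everyone keeps their 14, and the group total is 7 × 14 = 98.
Each contributed unit returns 3.570 to the group as a whole (0.51 to each of 7 players), which exceeds 1, so the social optimum is full contribution: group total = 3.570 × 98 = 349.86.
Efficiency loss = 349.86 − 98 = 251.86.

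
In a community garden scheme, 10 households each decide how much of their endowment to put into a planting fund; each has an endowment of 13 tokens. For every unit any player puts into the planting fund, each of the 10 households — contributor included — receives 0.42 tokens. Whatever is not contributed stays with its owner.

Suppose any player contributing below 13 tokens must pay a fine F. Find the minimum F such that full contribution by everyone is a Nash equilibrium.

Given the others contribute fully, the best deviation is to contribute 0 (any partial contribution still incurs the fine and gives up units whose private return 0.42 is below 1).
Deviating from 13 to 0 saves 13 tokens but forfeits the deviator's share of the drop in the planting fund: 0.42 × 13 = 5.46.
So the deviation gain is 13 − 5.46 = 7.54, and the fine must be at least 7.54 tokens to wipe it out.

7.54 tokens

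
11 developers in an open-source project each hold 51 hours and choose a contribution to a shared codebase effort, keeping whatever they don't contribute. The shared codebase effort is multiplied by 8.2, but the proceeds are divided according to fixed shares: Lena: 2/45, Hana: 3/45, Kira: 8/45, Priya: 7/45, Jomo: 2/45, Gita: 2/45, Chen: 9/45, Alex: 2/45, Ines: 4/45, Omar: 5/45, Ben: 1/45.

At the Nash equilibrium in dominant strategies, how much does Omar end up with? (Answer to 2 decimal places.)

190.40 hours

For player j, contributing a unit is worthwhile iff 8.2 × (j's share) ≥ 1, i.e. iff j's share is at least 0.1220.
The shares above 0.1220 belong to Kira, Priya and Chen, contributing 51 each; the remaining 8 contribute 0. Total contributed: 153.
Omar keeps 51 and receives 8.2 × 153 × 5/45 = 139.40 from the shared codebase effort, for a payoff of 190.40.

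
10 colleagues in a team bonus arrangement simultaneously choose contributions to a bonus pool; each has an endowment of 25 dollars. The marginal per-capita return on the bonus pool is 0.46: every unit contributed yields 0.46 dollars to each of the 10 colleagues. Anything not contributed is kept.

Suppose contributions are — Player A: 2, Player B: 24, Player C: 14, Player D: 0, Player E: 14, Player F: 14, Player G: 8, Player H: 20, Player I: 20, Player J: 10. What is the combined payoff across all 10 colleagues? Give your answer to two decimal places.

Total contributed: 2 + 24 + 14 + 0 + 14 + 14 + 8 + 20 + 20 + 10 = 126; total kept: 10 × 25 − 126 = 124.
The bonus pool pays out 0.46 × 10 × 126 = 579.60 in aggregate.
Group total = 124 + 579.60 = 703.60.

703.60 dollars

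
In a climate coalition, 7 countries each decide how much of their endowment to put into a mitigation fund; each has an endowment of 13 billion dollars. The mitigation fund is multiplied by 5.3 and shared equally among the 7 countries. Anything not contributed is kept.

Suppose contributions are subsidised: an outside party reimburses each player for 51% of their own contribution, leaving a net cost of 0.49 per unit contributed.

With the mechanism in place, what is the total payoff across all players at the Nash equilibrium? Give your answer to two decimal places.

528.71 billion dollars

With the mechanism, a contributed unit returns (5.3/7) / 0.49 = 1.5452 per unit of net cost to the contributor — now above 1 — so contributing fully is weakly dominant for every player.
So the Nash equilibrium is full contribution by all 7; the group earns 7 × (13 × 0.51 + 5.3 × 13) = 528.71.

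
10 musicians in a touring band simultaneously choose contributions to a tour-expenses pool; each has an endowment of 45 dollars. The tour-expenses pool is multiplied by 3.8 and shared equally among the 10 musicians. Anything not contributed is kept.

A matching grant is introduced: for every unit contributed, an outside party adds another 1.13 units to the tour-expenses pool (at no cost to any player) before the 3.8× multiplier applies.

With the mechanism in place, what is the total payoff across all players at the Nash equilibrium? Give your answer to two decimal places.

450.00 dollars

The effective private return is 3.8 × 2.13 / 10 = 0.8094, which is still under 1, so the mechanism doesn't change anyone's dominant strategy: zero contribution.
At the Nash equilibrium no one contributes; group total payoff = 10 × 45 = 450.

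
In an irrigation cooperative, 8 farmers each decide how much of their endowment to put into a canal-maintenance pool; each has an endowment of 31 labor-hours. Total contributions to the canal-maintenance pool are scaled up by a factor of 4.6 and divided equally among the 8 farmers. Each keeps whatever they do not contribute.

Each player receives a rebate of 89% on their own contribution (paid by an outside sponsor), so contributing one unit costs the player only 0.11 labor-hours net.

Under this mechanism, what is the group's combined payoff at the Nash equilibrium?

With the mechanism, a contributed unit returns (4.6/8) / 0.11 = 5.2273 per unit of net cost to the contributor — now above 1 — so contributing fully is weakly dominant for every player.
At the Nash equilibrium everyone contributes 31. Group total payoff = 8 × (31 × 0.89 + 4.6 × 31) = 1361.52.

1361.52 labor-hours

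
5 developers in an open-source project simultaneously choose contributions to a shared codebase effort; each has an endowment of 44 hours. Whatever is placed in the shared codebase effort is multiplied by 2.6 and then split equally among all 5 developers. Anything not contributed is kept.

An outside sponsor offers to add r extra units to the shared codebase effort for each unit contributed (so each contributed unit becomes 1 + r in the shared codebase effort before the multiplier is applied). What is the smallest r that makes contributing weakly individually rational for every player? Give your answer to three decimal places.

With matching at rate r, one contributed unit becomes (1 + r) in the shared codebase effort and returns 2.6 × (1 + r) / 5 to the contributor.
Setting this equal to 1: 1 + r = 5/2.6 = 1.9231.
So the minimum matching rate is r = 1.9231 − 1 = 0.923.

0.923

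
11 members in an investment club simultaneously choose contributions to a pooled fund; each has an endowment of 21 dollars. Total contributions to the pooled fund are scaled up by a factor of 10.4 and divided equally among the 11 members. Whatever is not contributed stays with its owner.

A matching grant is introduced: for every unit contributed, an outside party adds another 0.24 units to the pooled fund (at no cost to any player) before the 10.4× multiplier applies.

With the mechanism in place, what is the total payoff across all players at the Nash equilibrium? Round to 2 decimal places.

With the mechanism, a contributed unit returns 10.4 × 1.24 / 11 = 1.1724 per unit of net cost to the contributor — now above 1 — so contributing fully is weakly dominant for every player.
So the Nash equilibrium is full contribution by all 11; the group earns 10.4 × 1.24 × 231 = 2978.98.

2978.98 dollars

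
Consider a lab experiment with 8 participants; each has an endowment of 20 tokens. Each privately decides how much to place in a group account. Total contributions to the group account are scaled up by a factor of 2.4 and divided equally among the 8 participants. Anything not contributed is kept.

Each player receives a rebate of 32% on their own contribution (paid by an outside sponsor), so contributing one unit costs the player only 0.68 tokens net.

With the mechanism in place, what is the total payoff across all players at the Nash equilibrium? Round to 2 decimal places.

The effective private return is (2.4/8) / 0.68 = 0.4412, which is still under 1, so the mechanism doesn't change anyone's dominant strategy: zero contribution.
Everyone keeps their endowment and the group total is 8 × 20 = 160.

160.00 tokens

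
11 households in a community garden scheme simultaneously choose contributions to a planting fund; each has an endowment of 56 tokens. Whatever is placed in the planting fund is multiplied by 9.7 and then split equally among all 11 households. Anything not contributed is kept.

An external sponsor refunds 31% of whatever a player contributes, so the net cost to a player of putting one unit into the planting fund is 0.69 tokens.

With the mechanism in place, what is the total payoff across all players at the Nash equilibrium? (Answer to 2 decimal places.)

6166.16 tokens

With the mechanism, a contributed unit returns (9.7/11) / 0.69 = 1.2780 per unit of net cost to the contributor — now above 1 — so contributing fully is weakly dominant for every player.
At the Nash equilibrium everyone contributes 56. Group total payoff = 11 × (56 × 0.31 + 9.7 × 56) = 6166.16.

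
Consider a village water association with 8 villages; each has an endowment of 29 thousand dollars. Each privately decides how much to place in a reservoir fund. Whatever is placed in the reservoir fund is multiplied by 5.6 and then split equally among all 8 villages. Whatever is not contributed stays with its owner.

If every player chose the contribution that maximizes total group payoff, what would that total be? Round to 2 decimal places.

1299.20 thousand dollars

Each contributed unit returns 5.600 to the group as a whole (0.7000 to each of 8 players), which exceeds 1, so the social optimum is full contribution: group total = 5.600 × 232 = 1299.20.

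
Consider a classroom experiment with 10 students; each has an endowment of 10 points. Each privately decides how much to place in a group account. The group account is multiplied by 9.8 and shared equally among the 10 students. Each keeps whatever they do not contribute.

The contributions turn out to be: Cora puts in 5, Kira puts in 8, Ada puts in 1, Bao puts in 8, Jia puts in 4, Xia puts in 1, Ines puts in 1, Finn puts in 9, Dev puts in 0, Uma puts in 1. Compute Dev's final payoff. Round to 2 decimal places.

47.24 points

Total contributed: 5 + 8 + 1 + 8 + 4 + 1 + 1 + 9 + 0 + 1 = 38.
Each receives 9.8 × 38 / 10 = 37.24 from the group account.
Dev keeps 10 − 0 = 10, so Dev's payoff is 10 + 37.24 = 47.24.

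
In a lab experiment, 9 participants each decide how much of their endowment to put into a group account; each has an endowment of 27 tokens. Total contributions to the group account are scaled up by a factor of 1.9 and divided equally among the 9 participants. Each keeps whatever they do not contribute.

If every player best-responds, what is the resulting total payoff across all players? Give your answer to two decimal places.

Each contributed unit returns 1.9/9 = 0.2111 to its contributor — below 1 — so contributing 0 is dominant for every player. At the Nash equilibrium everyone keeps their 27, and the group total is 9 × 27 = 243.

243.00 tokens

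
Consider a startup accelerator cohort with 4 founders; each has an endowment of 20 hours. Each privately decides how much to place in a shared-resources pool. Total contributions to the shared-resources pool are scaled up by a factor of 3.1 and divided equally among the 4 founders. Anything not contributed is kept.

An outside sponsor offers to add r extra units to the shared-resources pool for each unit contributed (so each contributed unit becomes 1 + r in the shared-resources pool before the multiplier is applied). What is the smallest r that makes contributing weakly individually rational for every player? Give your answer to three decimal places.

With matching at rate r, one contributed unit becomes (1 + r) in the shared-resources pool and returns 3.1 × (1 + r) / 4 to the contributor.
Setting this equal to 1: 1 + r = 4/3.1 = 1.2903.
So the minimum matching rate is r = 1.2903 − 1 = 0.290.

0.290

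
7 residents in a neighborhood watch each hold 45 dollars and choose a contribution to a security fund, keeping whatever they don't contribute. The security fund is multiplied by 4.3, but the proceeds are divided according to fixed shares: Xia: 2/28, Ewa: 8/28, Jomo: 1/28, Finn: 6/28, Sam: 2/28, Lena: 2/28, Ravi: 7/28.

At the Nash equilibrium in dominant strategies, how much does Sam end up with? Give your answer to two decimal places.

72.64 dollars

A player with share s gets back 4.3·s per unit contributed, so full contribution is dominant for anyone with s > 1/4.3 = 0.2326 and zero contribution is dominant for anyone below.
Ewa and Ravi clear that bar, contributing 45 each; the remaining 5 contribute 0. Total contributed: 90.
Sam keeps 45 and receives 4.3 × 90 × 2/28 = 27.64 from the security fund, for a payoff of 72.64.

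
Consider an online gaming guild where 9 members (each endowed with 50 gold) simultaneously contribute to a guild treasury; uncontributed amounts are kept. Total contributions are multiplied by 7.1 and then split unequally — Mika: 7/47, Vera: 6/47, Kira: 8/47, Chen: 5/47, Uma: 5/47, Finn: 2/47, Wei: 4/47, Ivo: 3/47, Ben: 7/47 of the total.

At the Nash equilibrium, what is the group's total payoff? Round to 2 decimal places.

Player j's private return per contributed unit is 7.1 × (j's share). Contributing is weakly dominant for j when that share is at least 1/7.1 = 0.1408, and contributing 0 is dominant otherwise.
Mika, Kira and Ben are above the threshold, contributing 50 each; the remaining 6 contribute 0. Total contributed: 150.
The guild treasury pays out 7.1 × 150 = 1065.00 in total (split across the unequal shares, but the aggregate is all that matters for the group sum).
The 6 free-riders keep 50 each, adding 300. Group total = 300 + 1065.00 = 1365.00.

1365.00 gold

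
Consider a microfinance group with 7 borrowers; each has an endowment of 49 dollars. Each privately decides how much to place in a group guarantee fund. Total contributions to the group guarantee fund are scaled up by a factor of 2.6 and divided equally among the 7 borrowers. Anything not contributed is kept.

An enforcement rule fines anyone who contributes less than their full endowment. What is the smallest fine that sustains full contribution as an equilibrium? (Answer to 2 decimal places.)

Given the others contribute fully, the best deviation is to contribute 0 (any partial contribution still incurs the fine and gives up units whose private return 0.3714 is below 1).
Deviating from 49 to 0 saves 49 dollars but forfeits the deviator's share of the drop in the group guarantee fund: 2.6/7 × 49 = 18.20.
So the deviation gain is 49 − 18.20 = 30.80, and the fine must be at least 30.80 dollars to wipe it out.

30.80 dollars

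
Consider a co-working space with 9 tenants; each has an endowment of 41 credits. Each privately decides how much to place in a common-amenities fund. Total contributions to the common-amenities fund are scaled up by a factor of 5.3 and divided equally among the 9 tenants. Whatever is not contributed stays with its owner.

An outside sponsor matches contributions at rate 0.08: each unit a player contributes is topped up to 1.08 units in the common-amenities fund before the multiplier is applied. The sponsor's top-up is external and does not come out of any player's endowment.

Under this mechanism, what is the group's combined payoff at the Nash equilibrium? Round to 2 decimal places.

369.00 credits

The effective private return is 5.3 × 1.08 / 9 = 0.6360, which is still under 1, so the mechanism doesn't change anyone's dominant strategy: zero contribution.
At the Nash equilibrium no one contributes; group total payoff = 9 × 41 = 369.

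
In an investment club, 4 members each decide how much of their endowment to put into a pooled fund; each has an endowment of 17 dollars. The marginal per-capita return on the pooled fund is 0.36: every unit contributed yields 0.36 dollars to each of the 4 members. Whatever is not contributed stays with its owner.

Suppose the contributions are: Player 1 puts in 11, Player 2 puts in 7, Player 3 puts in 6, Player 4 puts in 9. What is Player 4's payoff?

19.88 dollars

Total contributed: 11 + 7 + 6 + 9 = 33.
Each receives 0.36 × 33 = 11.88 from the pooled fund.
Player 4 keeps 17 − 9 = 8, so Player 4's payoff is 8 + 11.88 = 19.88.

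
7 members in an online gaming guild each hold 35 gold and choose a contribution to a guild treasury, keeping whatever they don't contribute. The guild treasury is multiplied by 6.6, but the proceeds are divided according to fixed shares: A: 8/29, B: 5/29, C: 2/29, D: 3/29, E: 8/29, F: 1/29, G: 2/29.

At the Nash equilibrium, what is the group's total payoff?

833.00 gold

A player with share s gets back 6.6·s per unit contributed, so full contribution is dominant for anyone with s > 1/6.6 = 0.1515 and zero contribution is dominant for anyone below.
A, B and E are above the threshold, contributing 35 each; the remaining 4 contribute 0. Total contributed: 105.
The guild treasury pays out 6.6 × 105 = 693.00 in total (split across the unequal shares, but the aggregate is all that matters for the group sum).
The 4 free-riders keep 35 each, adding 140. Group total = 140 + 693.00 = 833.00.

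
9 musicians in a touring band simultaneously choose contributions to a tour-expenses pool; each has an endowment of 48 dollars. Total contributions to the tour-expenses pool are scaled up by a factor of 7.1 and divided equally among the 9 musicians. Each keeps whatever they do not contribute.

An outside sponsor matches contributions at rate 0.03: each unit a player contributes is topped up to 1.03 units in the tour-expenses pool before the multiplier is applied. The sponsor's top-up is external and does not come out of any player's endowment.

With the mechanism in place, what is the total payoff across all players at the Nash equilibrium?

432.00 dollars

With the mechanism, a contributed unit returns 7.1 × 1.03 / 9 = 0.8126 per unit of net cost — still below 1 — so contributing 0 remains dominant for every player.
At the Nash equilibrium no one contributes; group total payoff = 9 × 48 = 432.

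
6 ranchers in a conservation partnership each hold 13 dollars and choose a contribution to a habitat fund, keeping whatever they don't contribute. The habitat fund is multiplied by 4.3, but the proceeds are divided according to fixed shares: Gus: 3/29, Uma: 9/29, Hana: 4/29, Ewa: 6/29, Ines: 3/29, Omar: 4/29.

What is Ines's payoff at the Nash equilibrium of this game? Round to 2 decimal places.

18.78 dollars

Player j's private return per contributed unit is 4.3 × (j's share). Contributing is weakly dominant for j when that share is at least 1/4.3 = 0.2326, and contributing 0 is dominant otherwise.
Only Uma (9/29) clears that bar, contributing 13; the remaining 5 contribute 0. Total contributed: 13.
Ines keeps 13 and receives 4.3 × 13 × 3/29 = 5.78 from the habitat fund, for a payoff of 18.78.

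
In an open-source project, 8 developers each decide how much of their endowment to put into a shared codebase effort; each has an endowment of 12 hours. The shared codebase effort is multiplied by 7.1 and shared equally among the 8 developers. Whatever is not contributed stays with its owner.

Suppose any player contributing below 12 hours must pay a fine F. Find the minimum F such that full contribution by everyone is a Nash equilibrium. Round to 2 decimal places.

Given the others contribute fully, the best deviation is to contribute 0 (any partial contribution still incurs the fine and gives up units whose private return 0.8875 is below 1).
Deviating from 12 to 0 saves 12 hours but forfeits the deviator's share of the drop in the shared codebase effort: 7.1/8 × 12 = 10.65.
So the deviation gain is 12 − 10.65 = 1.35, and the fine must be at least 1.35 hours to wipe it out.

1.35 hours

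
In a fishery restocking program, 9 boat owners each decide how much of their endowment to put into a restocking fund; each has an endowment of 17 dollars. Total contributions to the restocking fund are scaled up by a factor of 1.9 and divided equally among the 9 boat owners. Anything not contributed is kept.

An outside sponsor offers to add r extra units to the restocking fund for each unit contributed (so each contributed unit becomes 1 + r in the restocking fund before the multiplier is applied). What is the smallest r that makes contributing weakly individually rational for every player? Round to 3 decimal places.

With matching at rate r, one contributed unit becomes (1 + r) in the restocking fund and returns 1.9 × (1 + r) / 9 to the contributor.
Setting this equal to 1: 1 + r = 9/1.9 = 4.7368.
So the minimum matching rate is r = 4.7368 − 1 = 3.737.

3.737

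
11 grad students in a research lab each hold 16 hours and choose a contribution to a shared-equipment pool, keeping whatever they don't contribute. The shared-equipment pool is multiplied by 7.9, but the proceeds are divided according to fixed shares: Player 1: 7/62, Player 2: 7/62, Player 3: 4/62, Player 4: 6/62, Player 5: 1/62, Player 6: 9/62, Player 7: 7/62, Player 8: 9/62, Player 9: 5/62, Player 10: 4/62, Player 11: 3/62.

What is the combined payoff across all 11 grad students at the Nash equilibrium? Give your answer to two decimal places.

For player j, contributing a unit is worthwhile iff 7.9 × (j's share) ≥ 1, i.e. iff j's share is at least 0.1266.
The shares above 0.1266 belong to Player 6 and Player 8, contributing 16 each; the remaining 9 contribute 0. Total contributed: 32.
The shared-equipment pool pays out 7.9 × 32 = 252.80 in total (split across the unequal shares, but the aggregate is all that matters for the group sum).
The 9 free-riders keep 16 each, adding 144. Group total = 144 + 252.80 = 396.80.

396.80 hours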